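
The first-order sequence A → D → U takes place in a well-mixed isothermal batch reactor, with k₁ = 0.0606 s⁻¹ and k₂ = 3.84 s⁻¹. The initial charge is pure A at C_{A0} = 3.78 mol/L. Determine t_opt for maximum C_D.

Setting dC_D/dt = 0 gives t_opt = ln(k₂/k₁)/(k₂−k₁).
= ln(3.84/0.0606)/(3.84−0.0606) = ln(63.37)/3.779 = 4.149/3.779 = 1.10 s.

1.10 s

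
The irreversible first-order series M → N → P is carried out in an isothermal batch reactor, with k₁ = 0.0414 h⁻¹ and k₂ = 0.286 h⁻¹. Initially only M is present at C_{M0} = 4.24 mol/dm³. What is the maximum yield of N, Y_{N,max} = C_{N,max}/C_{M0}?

0.104

Evaluating C_N at t_opt = ln(k₂/k₁)/(k₂−k₁) gives C_{N,max}/C_{M0} = (k₁/k₂)^[k₂/(k₂−k₁)].
= (0.0414/0.286)^(0.286/(0.286−0.0414)) = (0.1448)^(1.169) = 0.1044.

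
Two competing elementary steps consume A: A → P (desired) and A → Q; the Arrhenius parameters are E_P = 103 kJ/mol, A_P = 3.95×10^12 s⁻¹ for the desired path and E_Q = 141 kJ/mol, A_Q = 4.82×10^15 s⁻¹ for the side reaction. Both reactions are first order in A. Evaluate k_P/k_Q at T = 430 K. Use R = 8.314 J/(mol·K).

k_P/k_Q = (A_P/A_Q)·exp[−(E_P−E_Q)/(RT)] = (A_P/A_Q)·exp[(E_Q−E_P)/(RT)].
(E_Q−E_P)/(RT) = (141−103)×10³/(8.314×430) = 38000/3575 = 10.63.
k_P/k_Q = (3.95×10^12/4.82×10^15)·exp(10.63) = 8.195×10^-4 × 41329 = 33.9.
Since E_P < E_Q, lowering the temperature improves selectivity toward P.

33.9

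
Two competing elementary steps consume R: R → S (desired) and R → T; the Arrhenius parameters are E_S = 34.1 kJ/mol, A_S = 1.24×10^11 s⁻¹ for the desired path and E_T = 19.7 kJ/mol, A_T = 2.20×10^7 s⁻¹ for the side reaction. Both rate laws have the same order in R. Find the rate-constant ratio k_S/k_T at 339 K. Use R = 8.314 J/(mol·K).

34.0

Since both paths have the same order in R, the concentration cancels and S_{S/T} = k_S/k_T = (A_S/A_T)·exp[(E_T−E_S)/(RT)].
(E_T−E_S)/(RT) = (19.7−34.1)×10³/(8.314×339) = -14400/2818 = -5.109.
k_S/k_T = (1.24×10^11/2.20×10^7)·exp(-5.109) = 5636 × 0.006041 = 34.0.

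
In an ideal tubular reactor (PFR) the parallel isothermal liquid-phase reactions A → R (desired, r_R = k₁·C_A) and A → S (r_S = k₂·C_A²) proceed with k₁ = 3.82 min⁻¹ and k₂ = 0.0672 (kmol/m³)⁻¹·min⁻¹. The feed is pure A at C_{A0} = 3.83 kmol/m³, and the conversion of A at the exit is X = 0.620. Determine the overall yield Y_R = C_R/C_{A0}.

C_A = C_{A0}(1−X) = 1.455 kmol/m³.
Along a PFR/batch, dC_R/dC_A = −r_R/(r_R+r_S) = −k₁/(k₁+k₂·C_A).
Integrating from C_{A0} to C_A: C_R = (3.82/0.0672)·ln[(3.82+0.0672·3.83)/(3.82+0.0672·1.46)] = 56.85·ln(4.077/3.918) = 2.269 kmol/m³.
Y_R = C_R/C_{A0} = 2.269/3.83 = 0.593.

0.593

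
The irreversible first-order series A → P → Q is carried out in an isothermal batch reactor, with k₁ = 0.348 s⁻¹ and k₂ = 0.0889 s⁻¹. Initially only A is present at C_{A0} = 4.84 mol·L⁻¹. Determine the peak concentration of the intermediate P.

3.03 mol·L⁻¹

For a first-order series the maximum intermediate yield is C_{P,max}/C_{A0} = (k₁/k₂)^[k₂/(k₂−k₁)].
= (0.348/0.0889)^(0.0889/(0.0889−0.348)) = (3.915)^(-0.3431) = 0.6261.
C_{P,max} = 0.6261×4.84 = 3.03 mol·L⁻¹.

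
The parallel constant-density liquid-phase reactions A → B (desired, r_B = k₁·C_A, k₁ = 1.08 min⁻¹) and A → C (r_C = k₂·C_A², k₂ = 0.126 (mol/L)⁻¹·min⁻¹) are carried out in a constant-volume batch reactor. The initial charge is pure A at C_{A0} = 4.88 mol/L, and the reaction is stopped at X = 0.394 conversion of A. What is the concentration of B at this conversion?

1.32 mol/L

C_A = C_{A0}(1−X) = 2.957 mol/L.
Along a PFR/batch, dC_B/dC_A = −r_B/(r_B+r_C) = −k₁/(k₁+k₂·C_A).
Integrating from C_{A0} to C_A: C_B = (1.08/0.126)·ln[(1.08+0.126·4.88)/(1.08+0.126·2.96)] = 8.571·ln(1.695/1.453) = 1.322 mol/L.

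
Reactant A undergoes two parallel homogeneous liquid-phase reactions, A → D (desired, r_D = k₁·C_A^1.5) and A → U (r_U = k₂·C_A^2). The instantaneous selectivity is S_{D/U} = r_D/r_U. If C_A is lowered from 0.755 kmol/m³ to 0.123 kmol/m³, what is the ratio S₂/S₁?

S_{D/U} = (k₁/k₂)·C_A^-0.5, so S₂/S₁ = (C_{A,2}/C_{A,1})^-0.5.
= (0.123/0.755)^(-0.5) = (0.1629)^(-0.5) = 2.48.
Selectivity toward D rises as C_A falls — low-concentration operation is favoured.

2.48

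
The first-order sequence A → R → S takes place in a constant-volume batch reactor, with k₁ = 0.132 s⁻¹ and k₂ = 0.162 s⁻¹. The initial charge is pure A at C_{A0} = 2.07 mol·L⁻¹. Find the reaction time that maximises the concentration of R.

6.83 s

Setting dC_R/dt = 0 gives t_opt = ln(k₂/k₁)/(k₂−k₁).
= ln(0.162/0.132)/(0.162−0.132) = ln(1.227)/0.03000 = 0.2048/0.03000 = 6.83 s.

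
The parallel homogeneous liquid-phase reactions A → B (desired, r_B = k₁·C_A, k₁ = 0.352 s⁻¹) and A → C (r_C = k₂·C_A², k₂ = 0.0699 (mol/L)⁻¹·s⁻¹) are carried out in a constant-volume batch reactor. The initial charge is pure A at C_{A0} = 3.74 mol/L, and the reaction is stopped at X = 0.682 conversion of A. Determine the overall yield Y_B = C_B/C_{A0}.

C_A = C_{A0}(1−X) = 1.189 mol/L.
Along a PFR/batch, dC_B/dC_A = −r_B/(r_B+r_C) = −k₁/(k₁+k₂·C_A).
Integrating from C_{A0} to C_A: C_B = (0.352/0.0699)·ln[(0.352+0.0699·3.74)/(0.352+0.0699·1.19)] = 5.036·ln(0.6134/0.4351) = 1.729 mol/L.
Y_B = C_B/C_{A0} = 1.729/3.74 = 0.462.

0.462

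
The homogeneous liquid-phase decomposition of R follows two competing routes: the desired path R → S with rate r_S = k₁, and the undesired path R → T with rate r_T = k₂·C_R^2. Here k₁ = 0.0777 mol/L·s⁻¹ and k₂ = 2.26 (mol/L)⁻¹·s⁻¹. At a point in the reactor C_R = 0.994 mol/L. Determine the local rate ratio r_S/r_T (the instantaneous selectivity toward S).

S_{S/T} = r_S/r_T = (k₁)/(k₂·C_R^2) = (k₁/k₂)·C_R^-2.
= (0.0777) / (2.26×0.9940^2) = 0.07770/2.233 = 0.0348.

0.0348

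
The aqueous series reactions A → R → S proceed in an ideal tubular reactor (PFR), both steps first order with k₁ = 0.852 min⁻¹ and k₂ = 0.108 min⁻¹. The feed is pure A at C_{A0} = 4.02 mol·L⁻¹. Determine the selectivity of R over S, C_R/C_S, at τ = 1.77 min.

8.03

Solving the coupled first-order balances gives C_R(τ) = [k₁/(k₂−k₁)]·C_{A0}·(e^(−k₁τ) − e^(−k₂τ)).
e^(−k₁τ) = e^(−0.852×1.77) = e^(−1.508) = 0.2213; e^(−k₂τ) = e^(−0.1912) = 0.8260.
C_R = 0.852×4.02/(0.108−0.852) × (0.2213−0.8260) = (-4.604)×(-0.6047) = 2.784 mol·L⁻¹.
C_A = C_{A0}e^(−k₁τ) = 0.8898 mol·L⁻¹, so C_S = C_{A0}−C_A−C_R = 0.3466 mol·L⁻¹; C_R/C_S = 8.03.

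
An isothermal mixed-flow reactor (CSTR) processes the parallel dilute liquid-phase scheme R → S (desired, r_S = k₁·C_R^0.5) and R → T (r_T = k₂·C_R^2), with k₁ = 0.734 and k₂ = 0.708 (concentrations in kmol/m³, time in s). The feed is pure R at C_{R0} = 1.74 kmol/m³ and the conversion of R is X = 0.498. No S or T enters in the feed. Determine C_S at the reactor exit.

0.485 kmol/m³

Exit C_R = C_{R0}(1−X) = 1.74×0.502 = 0.8735 kmol/m³.
A CSTR operates uniformly at the exit composition, giving r_S = 0.6860 and r_T = 0.5402 (each k·C_R^n at C_R = 0.8735).
Fraction of consumed R going to S: r_S/(r_S+r_T) = 0.5595.
C_S = 0.5595·C_{R0}·X = 0.5595×1.74×0.498 = 0.485 kmol/m³.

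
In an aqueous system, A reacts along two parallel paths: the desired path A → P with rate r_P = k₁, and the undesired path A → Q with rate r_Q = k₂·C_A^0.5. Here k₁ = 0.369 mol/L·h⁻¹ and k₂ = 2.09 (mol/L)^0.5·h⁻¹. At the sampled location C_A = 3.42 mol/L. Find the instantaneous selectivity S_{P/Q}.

0.0955

S_{P/Q} = r_P/r_Q = (k₁)/(k₂·C_A^0.5) = (k₁/k₂)·C_A^-0.5.
= (0.369) / (2.09×3.420^0.5) = 0.3690/3.865 = 0.0955.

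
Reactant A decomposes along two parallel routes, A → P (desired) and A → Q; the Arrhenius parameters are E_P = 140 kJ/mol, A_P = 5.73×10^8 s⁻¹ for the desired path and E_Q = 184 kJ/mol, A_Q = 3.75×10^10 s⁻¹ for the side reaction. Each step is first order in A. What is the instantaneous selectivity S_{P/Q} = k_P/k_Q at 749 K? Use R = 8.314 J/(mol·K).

17.9

k_P/k_Q = (A_P/A_Q)·exp[−(E_P−E_Q)/(RT)] = (A_P/A_Q)·exp[(E_Q−E_P)/(RT)].
(E_Q−E_P)/(RT) = (184−140)×10³/(8.314×749) = 44000/6227 = 7.066.
k_P/k_Q = (5.73×10^8/3.75×10^10)·exp(7.066) = 0.01528 × 1171 = 17.9.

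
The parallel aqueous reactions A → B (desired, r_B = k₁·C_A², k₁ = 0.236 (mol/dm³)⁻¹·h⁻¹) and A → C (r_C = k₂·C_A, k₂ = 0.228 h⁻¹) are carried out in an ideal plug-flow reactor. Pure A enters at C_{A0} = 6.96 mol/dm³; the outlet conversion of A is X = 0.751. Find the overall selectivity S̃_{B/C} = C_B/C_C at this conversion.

C_A = C_{A0}(1−X) = 1.733 mol/dm³.
Along a PFR/batch, dC_C/dC_A = −r_C/(r_B+r_C) = −k₂/(k₂+k₁·C_A).
Integrating from C_{A0} to C_A: C_C = (0.228/0.236)·ln[(0.228+0.236·6.96)/(0.228+0.236·1.73)] = 0.9661·ln(1.871/0.6370) = 1.041 mol/dm³.
Then C_B = (C_{A0}−C_A) − C_C = 5.227 − 1.041 = 4.186 mol/dm³.
S̃_{B/C} = C_B/C_C = 4.186/1.041 = 4.02.

4.02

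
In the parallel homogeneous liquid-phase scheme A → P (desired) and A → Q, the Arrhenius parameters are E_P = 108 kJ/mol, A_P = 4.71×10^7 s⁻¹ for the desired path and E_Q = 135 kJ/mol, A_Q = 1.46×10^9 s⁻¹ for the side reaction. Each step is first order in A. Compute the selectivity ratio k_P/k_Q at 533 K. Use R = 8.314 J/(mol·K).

k_P/k_Q = (A_P/A_Q)·exp[−(E_P−E_Q)/(RT)] = (A_P/A_Q)·exp[(E_Q−E_P)/(RT)].
(E_Q−E_P)/(RT) = (135−108)×10³/(8.314×533) = 27000/4431 = 6.093.
k_P/k_Q = (4.71×10^7/1.46×10^9)·exp(6.093) = 0.03226 × 442.7 = 14.3.
Since E_P < E_Q, lowering the temperature improves selectivity toward P.

14.3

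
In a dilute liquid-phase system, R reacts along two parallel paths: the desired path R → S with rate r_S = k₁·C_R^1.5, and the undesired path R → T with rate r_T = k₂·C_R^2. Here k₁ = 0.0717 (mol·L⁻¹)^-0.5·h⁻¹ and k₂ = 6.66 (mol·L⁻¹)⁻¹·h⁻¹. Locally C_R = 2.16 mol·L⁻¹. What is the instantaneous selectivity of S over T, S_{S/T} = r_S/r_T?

0.00733

S_{S/T} = r_S/r_T = (k₁·C_R^1.5)/(k₂·C_R^2) = (k₁/k₂)·C_R^-0.5.
= (0.0717×2.160^1.5) / (6.66×2.160^2) = 0.2276/31.07 = 0.00733.
The undesired path is higher order in R, so low C_R (CSTR or dilute feed) favours S.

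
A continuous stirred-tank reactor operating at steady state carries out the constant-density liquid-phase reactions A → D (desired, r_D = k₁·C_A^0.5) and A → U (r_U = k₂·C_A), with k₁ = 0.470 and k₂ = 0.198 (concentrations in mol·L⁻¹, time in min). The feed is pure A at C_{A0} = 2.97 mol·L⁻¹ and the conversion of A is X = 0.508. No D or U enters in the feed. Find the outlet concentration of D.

Exit C_A = C_{A0}(1−X) = 2.97×0.492 = 1.461 mol·L⁻¹.
In a CSTR the entire volume is at exit conditions, so r_D = 0.470×1.461^0.5 = 0.5681 and r_U = 0.198×1.461 = 0.2893.
Fraction of consumed A going to D: r_D/(r_D+r_U) = 0.6626.
C_D = 0.6626·C_{A0}·X = 0.6626×2.97×0.508 = 1.000 mol·L⁻¹.

1.000 mol·L⁻¹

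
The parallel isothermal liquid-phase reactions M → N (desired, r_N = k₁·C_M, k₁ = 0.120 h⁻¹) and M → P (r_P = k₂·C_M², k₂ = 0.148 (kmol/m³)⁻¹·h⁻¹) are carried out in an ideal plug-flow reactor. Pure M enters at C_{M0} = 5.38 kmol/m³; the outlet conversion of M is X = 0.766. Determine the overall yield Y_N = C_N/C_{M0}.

C_M = C_{M0}(1−X) = 1.259 kmol/m³.
Along a PFR/batch, dC_N/dC_M = −r_N/(r_N+r_P) = −k₁/(k₁+k₂·C_M).
Integrating from C_{M0} to C_M: C_N = (0.120/0.148)·ln[(0.120+0.148·5.38)/(0.120+0.148·1.26)] = 0.8108·ln(0.9162/0.3063) = 0.8884 kmol/m³.
Y_N = C_N/C_{M0} = 0.8884/5.38 = 0.165.

0.165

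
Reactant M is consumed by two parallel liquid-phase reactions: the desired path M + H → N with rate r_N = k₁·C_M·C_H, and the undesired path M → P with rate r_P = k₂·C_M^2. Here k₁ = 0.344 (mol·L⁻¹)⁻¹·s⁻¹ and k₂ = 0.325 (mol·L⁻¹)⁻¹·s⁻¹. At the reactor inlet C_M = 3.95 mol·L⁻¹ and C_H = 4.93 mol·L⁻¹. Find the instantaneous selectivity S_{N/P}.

1.32

S_{N/P} = r_N/r_P = (k₁·C_M·C_H)/(k₂·C_M^2) = (k₁/k₂)·C_M⁻¹·C_H.
= (0.344×3.950×4.930) / (0.325×3.950^2) = 6.699/5.071 = 1.32.
The undesired path is higher order in M, so low C_M (CSTR or dilute feed) favours N.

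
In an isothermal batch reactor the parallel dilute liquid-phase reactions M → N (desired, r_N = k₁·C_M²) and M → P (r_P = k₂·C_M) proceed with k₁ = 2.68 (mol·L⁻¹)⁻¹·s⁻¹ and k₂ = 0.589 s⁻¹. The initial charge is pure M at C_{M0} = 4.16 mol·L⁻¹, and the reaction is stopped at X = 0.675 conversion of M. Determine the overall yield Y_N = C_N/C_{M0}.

C_M = C_{M0}(1−X) = 1.352 mol·L⁻¹.
Along a PFR/batch, dC_P/dC_M = −r_P/(r_N+r_P) = −k₂/(k₂+k₁·C_M).
Integrating from C_{M0} to C_M: C_P = (0.589/2.68)·ln[(0.589+2.68·4.16)/(0.589+2.68·1.35)] = 0.2198·ln(11.74/4.212) = 0.2252 mol·L⁻¹.
Then C_N = (C_{M0}−C_M) − C_P = 2.808 − 0.2252 = 2.583 mol·L⁻¹.
Y_N = C_N/C_{M0} = 2.583/4.16 = 0.621.

0.621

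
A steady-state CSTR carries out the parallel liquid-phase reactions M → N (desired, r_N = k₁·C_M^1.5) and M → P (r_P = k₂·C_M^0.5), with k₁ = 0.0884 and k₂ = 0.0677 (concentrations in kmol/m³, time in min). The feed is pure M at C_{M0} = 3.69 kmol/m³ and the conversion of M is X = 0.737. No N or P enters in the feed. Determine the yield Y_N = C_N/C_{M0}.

0.412

Exit C_M = C_{M0}(1−X) = 3.69×0.263 = 0.9705 kmol/m³.
In a CSTR the entire volume is at exit conditions, so r_N = 0.0884×0.9705^1.5 = 0.08451 and r_P = 0.0677×0.9705^0.5 = 0.06669.
Fraction of consumed M going to N: r_N/(r_N+r_P) = 0.5589.
C_N = 0.5589·C_{M0}·X = 0.5589×3.69×0.737 = 1.52 kmol/m³; Y_N = C_N/C_{M0} = 0.412.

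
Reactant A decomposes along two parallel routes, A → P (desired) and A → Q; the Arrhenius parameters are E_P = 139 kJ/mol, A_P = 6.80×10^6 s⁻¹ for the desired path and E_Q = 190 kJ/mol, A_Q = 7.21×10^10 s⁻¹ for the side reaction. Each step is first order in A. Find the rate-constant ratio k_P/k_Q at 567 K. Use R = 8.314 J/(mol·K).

k_P/k_Q = (A_P/A_Q)·exp[−(E_P−E_Q)/(RT)] = (A_P/A_Q)·exp[(E_Q−E_P)/(RT)].
(E_Q−E_P)/(RT) = (190−139)×10³/(8.314×567) = 51000/4714 = 10.82.
k_P/k_Q = (6.80×10^6/7.21×10^10)·exp(10.82) = 9.431×10^-5 × 49949 = 4.71.

4.71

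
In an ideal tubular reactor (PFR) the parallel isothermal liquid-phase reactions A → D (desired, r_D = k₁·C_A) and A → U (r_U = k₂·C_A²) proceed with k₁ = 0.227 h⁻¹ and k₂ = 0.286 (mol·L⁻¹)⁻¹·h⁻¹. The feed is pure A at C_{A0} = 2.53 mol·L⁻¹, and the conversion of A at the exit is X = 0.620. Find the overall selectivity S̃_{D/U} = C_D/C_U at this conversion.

C_A = C_{A0}(1−X) = 0.9614 mol·L⁻¹.
Along a PFR/batch, dC_D/dC_A = −r_D/(r_D+r_U) = −k₁/(k₁+k₂·C_A).
Integrating from C_{A0} to C_A: C_D = (0.227/0.286)·ln[(0.227+0.286·2.53)/(0.227+0.286·0.961)] = 0.7937·ln(0.9506/0.5020) = 0.5068 mol·L⁻¹.
C_U = (C_{A0}−C_A)−C_D = 1.062 mol·L⁻¹; S̃_{D/U} = 0.5068/1.062 = 0.477.

0.477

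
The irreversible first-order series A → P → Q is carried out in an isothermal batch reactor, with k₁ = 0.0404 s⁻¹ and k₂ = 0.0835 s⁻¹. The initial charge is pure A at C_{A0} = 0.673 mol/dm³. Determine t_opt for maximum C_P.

16.8 s

For first-order series the maximum of C_P occurs at t_opt = ln(k₂/k₁)/(k₂−k₁).
= ln(0.0835/0.0404)/(0.0835−0.0404) = ln(2.067)/0.04310 = 0.7260/0.04310 = 16.8 s.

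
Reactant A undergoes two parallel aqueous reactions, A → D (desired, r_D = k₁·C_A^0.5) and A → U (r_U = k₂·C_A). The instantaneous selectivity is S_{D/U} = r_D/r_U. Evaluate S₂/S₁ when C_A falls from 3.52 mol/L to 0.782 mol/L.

2.12

S_{D/U} = (k₁/k₂)·C_A^-0.5, so S₂/S₁ = (C_{A,2}/C_{A,1})^-0.5.
= (0.782/3.52)^(-0.5) = (0.2222)^(-0.5) = 2.12.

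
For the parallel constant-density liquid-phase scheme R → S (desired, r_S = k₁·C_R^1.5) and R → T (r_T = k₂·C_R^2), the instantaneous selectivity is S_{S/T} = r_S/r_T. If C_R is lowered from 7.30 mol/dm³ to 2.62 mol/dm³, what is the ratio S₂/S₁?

S_{S/T} = (k₁/k₂)·C_R^-0.5, so S₂/S₁ = (C_{R,2}/C_{R,1})^-0.5.
= (2.62/7.30)^(-0.5) = (0.3589)^(-0.5) = 1.67.
Selectivity toward S rises as C_R falls — low-concentration operation is favoured.

1.67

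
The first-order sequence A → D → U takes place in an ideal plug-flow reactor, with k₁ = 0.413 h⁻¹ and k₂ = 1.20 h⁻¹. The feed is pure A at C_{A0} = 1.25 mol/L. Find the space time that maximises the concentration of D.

1.36 h

Setting dC_D/dτ = 0 gives τ_opt = ln(k₂/k₁)/(k₂−k₁).
= ln(1.20/0.413)/(1.20−0.413) = ln(2.906)/0.7870 = 1.067/0.7870 = 1.36 h.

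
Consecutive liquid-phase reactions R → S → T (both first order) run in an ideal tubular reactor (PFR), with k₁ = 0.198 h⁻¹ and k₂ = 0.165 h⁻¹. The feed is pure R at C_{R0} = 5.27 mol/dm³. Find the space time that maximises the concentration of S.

5.52 h

The intermediate peaks when r₁ = r₂, i.e. k₁e^(−k₁τ) = k₂e^(−k₂τ), giving τ_opt = ln(k₂/k₁)/(k₂−k₁).
= ln(0.165/0.198)/(0.165−0.198) = ln(0.8333)/-0.03300 = -0.1823/-0.03300 = 5.52 h.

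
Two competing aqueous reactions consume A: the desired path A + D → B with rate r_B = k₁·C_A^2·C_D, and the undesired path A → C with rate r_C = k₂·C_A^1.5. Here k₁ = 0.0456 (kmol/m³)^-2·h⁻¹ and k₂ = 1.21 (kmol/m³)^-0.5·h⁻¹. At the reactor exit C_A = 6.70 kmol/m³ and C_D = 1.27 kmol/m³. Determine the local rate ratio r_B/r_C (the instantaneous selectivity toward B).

0.124

S_{B/C} = r_B/r_C = (k₁·C_A^2·C_D)/(k₂·C_A^1.5) = (k₁/k₂)·C_A^0.5·C_D.
= (0.0456×6.700^2×1.270) / (1.21×6.700^1.5) = 2.600/20.98 = 0.124.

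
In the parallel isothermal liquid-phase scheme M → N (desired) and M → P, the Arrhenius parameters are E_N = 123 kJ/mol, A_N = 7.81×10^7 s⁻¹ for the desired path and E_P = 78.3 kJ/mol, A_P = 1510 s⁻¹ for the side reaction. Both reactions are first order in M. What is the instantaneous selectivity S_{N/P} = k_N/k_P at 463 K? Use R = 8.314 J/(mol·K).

0.468

With equal orders, S_{N/P} = k_N/k_P = (A_N/A_P)·exp[(E_P−E_N)/(RT)].
(E_P−E_N)/(RT) = (78.3−123)×10³/(8.314×463) = -44700/3849 = -11.61.
k_N/k_P = (7.81×10^7/1510)·exp(-11.61) = 51722 × 9.054×10^-6 = 0.468.
Since E_N > E_P, raising the temperature improves selectivity toward N.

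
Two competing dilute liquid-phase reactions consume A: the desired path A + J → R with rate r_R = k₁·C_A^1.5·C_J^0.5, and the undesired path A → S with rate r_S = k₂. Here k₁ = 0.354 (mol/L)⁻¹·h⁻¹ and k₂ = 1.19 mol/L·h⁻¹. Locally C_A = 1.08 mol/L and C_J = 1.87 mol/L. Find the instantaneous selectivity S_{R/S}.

S_{R/S} = r_R/r_S = (k₁·C_A^1.5·C_J^0.5)/(k₂) = (k₁/k₂)·C_A^1.5·C_J^0.5.
= (0.354×1.080^1.5×1.870^0.5) / (1.19) = 0.5433/1.190 = 0.457.

0.457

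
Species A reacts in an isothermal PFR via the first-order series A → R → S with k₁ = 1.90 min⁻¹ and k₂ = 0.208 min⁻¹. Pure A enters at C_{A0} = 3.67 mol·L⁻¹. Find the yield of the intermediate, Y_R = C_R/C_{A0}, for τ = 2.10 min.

For first-order series with pure A initially, C_R(τ) = k₁C_{A0}/(k₂−k₁)·(e^(−k₁τ) − e^(−k₂τ)).
e^(−k₁τ) = e^(−1.90×2.10) = e^(−3.990) = 0.01850; e^(−k₂τ) = e^(−0.4368) = 0.6461.
C_R = 1.90×3.67/(0.208−1.90) × (0.01850−0.6461) = (-4.121)×(-0.6276) = 2.586 mol·L⁻¹.
Y_R = C_R/C_{A0} = 2.586/3.67 = 0.705.

0.705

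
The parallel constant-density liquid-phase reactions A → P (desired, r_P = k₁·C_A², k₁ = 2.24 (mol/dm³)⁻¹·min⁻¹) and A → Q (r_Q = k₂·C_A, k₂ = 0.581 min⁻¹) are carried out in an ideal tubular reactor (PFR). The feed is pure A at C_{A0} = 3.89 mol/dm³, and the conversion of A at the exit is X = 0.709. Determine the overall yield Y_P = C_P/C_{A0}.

0.636

C_A = C_{A0}(1−X) = 1.132 mol/dm³.
Along a PFR/batch, dC_Q/dC_A = −r_Q/(r_P+r_Q) = −k₂/(k₂+k₁·C_A).
Integrating from C_{A0} to C_A: C_Q = (0.581/2.24)·ln[(0.581+2.24·3.89)/(0.581+2.24·1.13)] = 0.2594·ln(9.295/3.117) = 0.2834 mol/dm³.
Then C_P = (C_{A0}−C_A) − C_Q = 2.758 − 0.2834 = 2.475 mol/dm³.
Y_P = C_P/C_{A0} = 2.475/3.89 = 0.636.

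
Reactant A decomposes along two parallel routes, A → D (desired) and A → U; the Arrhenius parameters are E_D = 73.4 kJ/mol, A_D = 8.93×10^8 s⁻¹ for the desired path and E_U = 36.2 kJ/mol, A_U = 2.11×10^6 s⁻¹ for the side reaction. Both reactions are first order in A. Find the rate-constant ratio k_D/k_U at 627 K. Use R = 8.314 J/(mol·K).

With equal orders, S_{D/U} = k_D/k_U = (A_D/A_U)·exp[(E_U−E_D)/(RT)].
(E_U−E_D)/(RT) = (36.2−73.4)×10³/(8.314×627) = -37200/5213 = -7.136.
k_D/k_U = (8.93×10^8/2.11×10^6)·exp(-7.136) = 423.2 × 7.958×10^-4 = 0.337.
Since E_D > E_U, raising the temperature improves selectivity toward D.

0.337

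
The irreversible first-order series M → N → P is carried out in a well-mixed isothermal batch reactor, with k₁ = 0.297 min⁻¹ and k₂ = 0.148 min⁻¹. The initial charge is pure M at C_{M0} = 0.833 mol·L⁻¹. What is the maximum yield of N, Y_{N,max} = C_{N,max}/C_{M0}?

0.501

For a first-order series the maximum intermediate yield is C_{N,max}/C_{M0} = (k₁/k₂)^[k₂/(k₂−k₁)].
= (0.297/0.148)^(0.148/(0.148−0.297)) = (2.007)^(-0.9933) = 0.5007.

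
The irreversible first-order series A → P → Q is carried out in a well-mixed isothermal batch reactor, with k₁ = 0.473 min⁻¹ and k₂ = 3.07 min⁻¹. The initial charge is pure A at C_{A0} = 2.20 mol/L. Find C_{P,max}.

For a first-order series the maximum intermediate yield is C_{P,max}/C_{A0} = (k₁/k₂)^[k₂/(k₂−k₁)].
= (0.473/3.07)^(3.07/(3.07−0.473)) = (0.1541)^(1.182) = 0.1096.
C_{P,max} = 0.1096×2.20 = 0.241 mol/L.

0.241 mol/L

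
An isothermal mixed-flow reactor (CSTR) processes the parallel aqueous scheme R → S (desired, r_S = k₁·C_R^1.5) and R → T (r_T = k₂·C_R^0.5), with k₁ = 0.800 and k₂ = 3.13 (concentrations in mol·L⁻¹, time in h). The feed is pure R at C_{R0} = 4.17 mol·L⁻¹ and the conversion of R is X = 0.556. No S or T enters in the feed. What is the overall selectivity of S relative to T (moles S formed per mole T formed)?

Exit C_R = C_{R0}(1−X) = 4.17×0.444 = 1.851 mol·L⁻¹.
A CSTR operates uniformly at the exit composition, giving r_S = 2.015 and r_T = 4.259 (each k·C_R^n at C_R = 1.851).
Overall selectivity = C_S/C_T = r_Sτ/(r_Tτ) = r_S/r_T = 0.473.

0.473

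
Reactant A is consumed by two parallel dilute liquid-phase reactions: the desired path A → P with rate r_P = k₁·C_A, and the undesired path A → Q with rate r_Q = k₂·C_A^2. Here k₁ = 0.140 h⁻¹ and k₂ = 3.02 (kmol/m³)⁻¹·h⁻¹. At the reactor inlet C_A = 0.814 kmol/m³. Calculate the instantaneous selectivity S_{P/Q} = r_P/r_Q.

0.0570

S_{P/Q} = r_P/r_Q = (k₁·C_A)/(k₂·C_A^2) = (k₁/k₂)·C_A⁻¹.
= (0.140×0.8140) / (3.02×0.8140^2) = 0.1140/2.001 = 0.0570.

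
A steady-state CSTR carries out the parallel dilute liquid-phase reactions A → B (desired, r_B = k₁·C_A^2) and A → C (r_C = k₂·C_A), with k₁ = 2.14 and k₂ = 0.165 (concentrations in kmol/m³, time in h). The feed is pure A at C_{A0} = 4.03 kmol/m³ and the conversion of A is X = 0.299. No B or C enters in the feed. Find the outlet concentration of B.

1.17 kmol/m³

Exit C_A = C_{A0}(1−X) = 4.03×0.701 = 2.825 kmol/m³.
A CSTR operates uniformly at the exit composition, giving r_B = 17.08 and r_C = 0.4661 (each k·C_A^n at C_A = 2.825).
Fraction of consumed A going to B: r_B/(r_B+r_C) = 0.9734.
C_B = 0.9734·C_{A0}·X = 0.9734×4.03×0.299 = 1.17 kmol/m³.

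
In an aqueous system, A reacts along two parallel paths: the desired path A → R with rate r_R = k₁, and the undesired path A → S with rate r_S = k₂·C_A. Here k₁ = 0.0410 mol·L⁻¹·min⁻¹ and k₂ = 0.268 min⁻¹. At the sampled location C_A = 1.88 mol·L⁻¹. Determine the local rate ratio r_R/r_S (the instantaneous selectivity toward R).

0.0814

S_{R/S} = r_R/r_S = (k₁)/(k₂·C_A) = (k₁/k₂)·C_A⁻¹.
= (0.0410) / (0.268×1.880) = 0.04100/0.5038 = 0.0814.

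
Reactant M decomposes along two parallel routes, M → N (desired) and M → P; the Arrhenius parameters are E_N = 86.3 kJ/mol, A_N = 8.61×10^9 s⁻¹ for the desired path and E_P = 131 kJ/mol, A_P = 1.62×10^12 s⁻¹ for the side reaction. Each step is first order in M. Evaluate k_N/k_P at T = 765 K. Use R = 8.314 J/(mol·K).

Since both paths have the same order in M, the concentration cancels and S_{N/P} = k_N/k_P = (A_N/A_P)·exp[(E_P−E_N)/(RT)].
(E_P−E_N)/(RT) = (131−86.3)×10³/(8.314×765) = 44700/6360 = 7.028.
k_N/k_P = (8.61×10^9/1.62×10^12)·exp(7.028) = 0.005315 × 1128 = 5.99.

5.99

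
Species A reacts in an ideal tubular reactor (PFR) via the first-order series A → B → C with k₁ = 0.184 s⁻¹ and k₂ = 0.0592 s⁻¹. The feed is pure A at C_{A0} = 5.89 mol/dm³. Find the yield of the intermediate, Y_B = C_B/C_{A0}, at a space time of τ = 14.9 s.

For first-order series with pure A initially, C_B(τ) = k₁C_{A0}/(k₂−k₁)·(e^(−k₁τ) − e^(−k₂τ)).
e^(−k₁τ) = e^(−0.184×14.9) = e^(−2.742) = 0.06447; e^(−k₂τ) = e^(−0.8821) = 0.4139.
C_B = 0.184×5.89/(0.0592−0.184) × (0.06447−0.4139) = (-8.684)×(-0.3495) = 3.035 mol/dm³.
Y_B = C_B/C_{A0} = 3.035/5.89 = 0.515.

0.515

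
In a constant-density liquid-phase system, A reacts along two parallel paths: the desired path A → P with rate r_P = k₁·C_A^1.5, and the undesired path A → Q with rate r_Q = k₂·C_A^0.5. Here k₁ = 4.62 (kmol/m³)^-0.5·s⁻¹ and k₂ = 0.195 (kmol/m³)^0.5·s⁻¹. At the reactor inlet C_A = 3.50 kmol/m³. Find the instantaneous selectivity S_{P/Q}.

S_{P/Q} = r_P/r_Q = (k₁·C_A^1.5)/(k₂·C_A^0.5) = (k₁/k₂)·C_A.
= (4.62×3.500^1.5) / (0.195×3.500^0.5) = 30.25/0.3648 = 82.9.
Since the desired path is higher order in A, keeping C_A high (PFR or concentrated feed) favours P.

82.9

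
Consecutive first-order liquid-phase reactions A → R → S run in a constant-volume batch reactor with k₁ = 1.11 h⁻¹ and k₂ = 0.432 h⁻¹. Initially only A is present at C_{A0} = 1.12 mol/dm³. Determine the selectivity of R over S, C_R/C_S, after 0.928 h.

For first-order series with pure A initially, C_R(t) = k₁C_{A0}/(k₂−k₁)·(e^(−k₁t) − e^(−k₂t)).
e^(−k₁t) = e^(−1.11×0.928) = e^(−1.030) = 0.3570; e^(−k₂t) = e^(−0.4009) = 0.6697.
C_R = 1.11×1.12/(0.432−1.11) × (0.3570−0.6697) = (-1.834)×(-0.3127) = 0.5735 mol/dm³.
C_A = C_{A0}e^(−k₁t) = 0.3998 mol/dm³, so C_S = C_{A0}−C_A−C_R = 0.1467 mol/dm³; C_R/C_S = 3.91.

3.91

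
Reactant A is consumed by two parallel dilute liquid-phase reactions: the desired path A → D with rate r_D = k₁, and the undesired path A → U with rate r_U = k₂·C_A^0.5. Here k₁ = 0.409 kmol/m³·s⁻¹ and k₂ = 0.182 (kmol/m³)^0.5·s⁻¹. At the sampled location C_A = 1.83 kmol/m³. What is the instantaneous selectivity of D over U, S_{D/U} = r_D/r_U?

1.66

S_{D/U} = r_D/r_U = (k₁)/(k₂·C_A^0.5) = (k₁/k₂)·C_A^-0.5.
= (0.409) / (0.182×1.830^0.5) = 0.4090/0.2462 = 1.66.
The undesired path is higher order in A, so low C_A (CSTR or dilute feed) favours D.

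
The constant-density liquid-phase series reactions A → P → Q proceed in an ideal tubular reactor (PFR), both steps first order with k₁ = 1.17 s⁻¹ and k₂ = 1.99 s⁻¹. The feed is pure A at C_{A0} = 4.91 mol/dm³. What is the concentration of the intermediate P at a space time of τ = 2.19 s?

Solving the coupled first-order balances gives C_P(τ) = [k₁/(k₂−k₁)]·C_{A0}·(e^(−k₁τ) − e^(−k₂τ)).
e^(−k₁τ) = e^(−1.17×2.19) = e^(−2.562) = 0.07713; e^(−k₂τ) = e^(−4.358) = 0.01280.
C_P = 1.17×4.91/(1.99−1.17) × (0.07713−0.01280) = 7.006×0.06432 = 0.4506 mol/dm³.

0.451 mol/dm³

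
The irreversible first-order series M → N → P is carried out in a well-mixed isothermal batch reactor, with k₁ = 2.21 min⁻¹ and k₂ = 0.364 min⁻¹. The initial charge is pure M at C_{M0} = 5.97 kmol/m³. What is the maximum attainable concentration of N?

At the optimum, C_{N,max}/C_{M0} = (k₁/k₂)^[k₂/(k₂−k₁)].
= (2.21/0.364)^(0.364/(0.364−2.21)) = (6.071)^(-0.1972) = 0.7007.
C_{N,max} = 0.7007×5.97 = 4.18 kmol/m³.

4.18 kmol/m³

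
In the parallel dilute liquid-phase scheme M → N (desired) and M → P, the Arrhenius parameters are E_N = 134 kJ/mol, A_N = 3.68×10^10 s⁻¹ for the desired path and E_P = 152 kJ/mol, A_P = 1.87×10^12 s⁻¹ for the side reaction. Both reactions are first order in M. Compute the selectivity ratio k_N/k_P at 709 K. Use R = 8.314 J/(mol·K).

0.417

With equal orders, S_{N/P} = k_N/k_P = (A_N/A_P)·exp[(E_P−E_N)/(RT)].
(E_P−E_N)/(RT) = (152−134)×10³/(8.314×709) = 18000/5895 = 3.054.
k_N/k_P = (3.68×10^10/1.87×10^12)·exp(3.054) = 0.01968 × 21.19 = 0.417.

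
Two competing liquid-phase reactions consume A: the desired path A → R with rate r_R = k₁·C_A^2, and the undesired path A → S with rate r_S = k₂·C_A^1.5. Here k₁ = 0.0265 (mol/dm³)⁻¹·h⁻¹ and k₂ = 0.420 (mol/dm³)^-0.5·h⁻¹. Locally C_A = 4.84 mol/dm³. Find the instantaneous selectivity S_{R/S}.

0.139

S_{R/S} = r_R/r_S = (k₁·C_A^2)/(k₂·C_A^1.5) = (k₁/k₂)·C_A^0.5.
= (0.0265×4.840^2) / (0.420×4.840^1.5) = 0.6208/4.472 = 0.139.
Since the desired path is higher order in A, keeping C_A high (PFR or concentrated feed) favours R.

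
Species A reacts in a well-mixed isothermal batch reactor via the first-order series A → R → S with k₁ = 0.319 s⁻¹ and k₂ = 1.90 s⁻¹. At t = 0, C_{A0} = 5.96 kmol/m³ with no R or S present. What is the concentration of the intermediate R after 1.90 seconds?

0.623 kmol/m³

The intermediate concentration in a first-order A→B→C sequence is C_R = k₁C_{A0}(e^(−k₁t) − e^(−k₂t))/(k₂−k₁).
e^(−k₁t) = e^(−0.319×1.90) = e^(−0.6061) = 0.5455; e^(−k₂t) = e^(−3.610) = 0.02705.
C_R = 0.319×5.96/(1.90−0.319) × (0.5455−0.02705) = 1.203×0.5184 = 0.6234 kmol/m³.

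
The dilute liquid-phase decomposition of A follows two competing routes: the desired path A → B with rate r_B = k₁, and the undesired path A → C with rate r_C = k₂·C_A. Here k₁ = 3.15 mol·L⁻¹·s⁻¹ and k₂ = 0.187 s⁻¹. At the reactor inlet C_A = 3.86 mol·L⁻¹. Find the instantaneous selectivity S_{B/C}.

4.36

S_{B/C} = r_B/r_C = (k₁)/(k₂·C_A) = (k₁/k₂)·C_A⁻¹.
= (3.15) / (0.187×3.860) = 3.150/0.7218 = 4.36.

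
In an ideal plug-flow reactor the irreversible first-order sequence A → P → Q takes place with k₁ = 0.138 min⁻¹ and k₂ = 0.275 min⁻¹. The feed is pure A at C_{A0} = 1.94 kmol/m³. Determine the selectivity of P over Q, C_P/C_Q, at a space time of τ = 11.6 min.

The intermediate concentration in a first-order A→B→C sequence is C_P = k₁C_{A0}(e^(−k₁τ) − e^(−k₂τ))/(k₂−k₁).
e^(−k₁τ) = e^(−0.138×11.6) = e^(−1.601) = 0.2017; e^(−k₂τ) = e^(−3.190) = 0.04117.
C_P = 0.138×1.94/(0.275−0.138) × (0.2017−0.04117) = 1.954×0.1606 = 0.3138 kmol/m³.
C_A = C_{A0}e^(−k₁τ) = 0.3914 kmol/m³, so C_Q = C_{A0}−C_A−C_P = 1.235 kmol/m³; C_P/C_Q = 0.254.

0.254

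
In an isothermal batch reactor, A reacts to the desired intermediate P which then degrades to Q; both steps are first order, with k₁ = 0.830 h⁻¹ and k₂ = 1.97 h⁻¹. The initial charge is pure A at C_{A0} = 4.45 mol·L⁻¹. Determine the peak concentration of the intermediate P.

Evaluating C_P at t_opt = ln(k₂/k₁)/(k₂−k₁) gives C_{P,max}/C_{A0} = (k₁/k₂)^[k₂/(k₂−k₁)].
= (0.830/1.97)^(1.97/(1.97−0.830)) = (0.4213)^(1.728) = 0.2245.
C_{P,max} = 0.2245×4.45 = 0.999 mol·L⁻¹.

0.999 mol·L⁻¹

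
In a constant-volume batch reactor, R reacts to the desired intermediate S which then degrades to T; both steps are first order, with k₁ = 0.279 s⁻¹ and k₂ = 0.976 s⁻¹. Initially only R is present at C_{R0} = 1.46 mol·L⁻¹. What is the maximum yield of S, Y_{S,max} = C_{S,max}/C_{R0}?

Evaluating C_S at t_opt = ln(k₂/k₁)/(k₂−k₁) gives C_{S,max}/C_{R0} = (k₁/k₂)^[k₂/(k₂−k₁)].
= (0.279/0.976)^(0.976/(0.976−0.279)) = (0.2859)^(1.400) = 0.1732.

0.173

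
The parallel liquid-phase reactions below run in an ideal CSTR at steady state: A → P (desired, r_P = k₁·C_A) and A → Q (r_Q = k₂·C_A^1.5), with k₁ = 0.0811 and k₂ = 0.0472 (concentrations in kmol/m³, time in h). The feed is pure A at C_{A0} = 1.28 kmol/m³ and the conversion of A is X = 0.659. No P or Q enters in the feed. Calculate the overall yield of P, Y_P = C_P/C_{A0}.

Exit C_A = C_{A0}(1−X) = 1.28×0.341 = 0.4365 kmol/m³.
Rates in a CSTR are evaluated at the outlet concentration: r_P = 0.0811×0.4365 = 0.03540, r_Q = 0.0472×0.4365^1.5 = 0.01361.
Fraction of consumed A going to P: r_P/(r_P+r_Q) = 0.7223.
C_P = 0.7223·C_{A0}·X = 0.7223×1.28×0.659 = 0.609 kmol/m³; Y_P = C_P/C_{A0} = 0.476.

0.476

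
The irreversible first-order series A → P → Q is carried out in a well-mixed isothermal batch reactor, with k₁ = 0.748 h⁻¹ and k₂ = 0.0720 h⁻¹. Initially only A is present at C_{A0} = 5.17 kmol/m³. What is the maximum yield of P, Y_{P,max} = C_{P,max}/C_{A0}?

Evaluating C_P at t_opt = ln(k₂/k₁)/(k₂−k₁) gives C_{P,max}/C_{A0} = (k₁/k₂)^[k₂/(k₂−k₁)].
= (0.748/0.0720)^(0.0720/(0.0720−0.748)) = (10.39)^(-0.1065) = 0.7793.

0.779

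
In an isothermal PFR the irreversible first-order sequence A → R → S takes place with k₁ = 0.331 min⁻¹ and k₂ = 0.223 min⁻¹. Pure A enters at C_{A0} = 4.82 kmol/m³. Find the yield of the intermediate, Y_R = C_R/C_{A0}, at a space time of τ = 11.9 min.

0.156

The intermediate concentration in a first-order A→B→C sequence is C_R = k₁C_{A0}(e^(−k₁τ) − e^(−k₂τ))/(k₂−k₁).
e^(−k₁τ) = e^(−0.331×11.9) = e^(−3.939) = 0.01947; e^(−k₂τ) = e^(−2.654) = 0.07039.
C_R = 0.331×4.82/(0.223−0.331) × (0.01947−0.07039) = (-14.77)×(-0.05092) = 0.7522 kmol/m³.
Y_R = C_R/C_{A0} = 0.7522/4.82 = 0.156.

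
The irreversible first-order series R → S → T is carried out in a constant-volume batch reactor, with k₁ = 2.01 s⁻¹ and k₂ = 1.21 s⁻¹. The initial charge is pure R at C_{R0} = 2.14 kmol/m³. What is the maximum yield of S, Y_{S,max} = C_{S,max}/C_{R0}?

Evaluating C_S at t_opt = ln(k₂/k₁)/(k₂−k₁) gives C_{S,max}/C_{R0} = (k₁/k₂)^[k₂/(k₂−k₁)].
= (2.01/1.21)^(1.21/(1.21−2.01)) = (1.661)^(-1.513) = 0.4641.

0.464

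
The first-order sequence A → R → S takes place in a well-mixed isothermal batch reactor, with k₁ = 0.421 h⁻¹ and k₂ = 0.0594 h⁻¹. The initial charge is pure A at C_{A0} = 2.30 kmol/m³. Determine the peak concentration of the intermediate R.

For a first-order series the maximum intermediate yield is C_{R,max}/C_{A0} = (k₁/k₂)^[k₂/(k₂−k₁)].
= (0.421/0.0594)^(0.0594/(0.0594−0.421)) = (7.088)^(-0.1643) = 0.7249.
C_{R,max} = 0.7249×2.30 = 1.67 kmol/m³.

1.67 kmol/m³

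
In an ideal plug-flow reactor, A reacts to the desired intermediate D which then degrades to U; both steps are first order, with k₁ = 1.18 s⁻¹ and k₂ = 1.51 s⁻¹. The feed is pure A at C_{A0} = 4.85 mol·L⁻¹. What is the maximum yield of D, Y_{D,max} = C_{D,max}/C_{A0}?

For a first-order series the maximum intermediate yield is C_{D,max}/C_{A0} = (k₁/k₂)^[k₂/(k₂−k₁)].
= (1.18/1.51)^(1.51/(1.51−1.18)) = (0.7815)^(4.576) = 0.3236.

0.324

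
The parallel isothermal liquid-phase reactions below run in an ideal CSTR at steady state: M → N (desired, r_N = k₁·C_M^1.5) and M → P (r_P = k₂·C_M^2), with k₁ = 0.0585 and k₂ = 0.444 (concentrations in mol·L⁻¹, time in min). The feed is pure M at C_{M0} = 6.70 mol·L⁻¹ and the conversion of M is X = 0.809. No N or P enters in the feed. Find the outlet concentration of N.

0.565 mol·L⁻¹

Exit C_M = C_{M0}(1−X) = 6.70×0.191 = 1.280 mol·L⁻¹.
In a CSTR the entire volume is at exit conditions, so r_N = 0.0585×1.280^1.5 = 0.08469 and r_P = 0.444×1.280^2 = 0.7271.
Fraction of consumed M going to N: r_N/(r_N+r_P) = 0.1043.
C_N = 0.1043·C_{M0}·X = 0.1043×6.70×0.809 = 0.565 mol·L⁻¹.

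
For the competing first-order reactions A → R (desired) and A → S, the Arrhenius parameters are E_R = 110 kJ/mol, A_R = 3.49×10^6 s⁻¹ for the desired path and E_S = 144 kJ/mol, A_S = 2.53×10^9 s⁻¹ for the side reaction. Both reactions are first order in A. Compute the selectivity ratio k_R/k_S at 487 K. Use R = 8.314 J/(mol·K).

6.12

k_R/k_S = (A_R/A_S)·exp[−(E_R−E_S)/(RT)] = (A_R/A_S)·exp[(E_S−E_R)/(RT)].
(E_S−E_R)/(RT) = (144−110)×10³/(8.314×487) = 34000/4049 = 8.397.
k_R/k_S = (3.49×10^6/2.53×10^9)·exp(8.397) = 0.001379 × 4435 = 6.12.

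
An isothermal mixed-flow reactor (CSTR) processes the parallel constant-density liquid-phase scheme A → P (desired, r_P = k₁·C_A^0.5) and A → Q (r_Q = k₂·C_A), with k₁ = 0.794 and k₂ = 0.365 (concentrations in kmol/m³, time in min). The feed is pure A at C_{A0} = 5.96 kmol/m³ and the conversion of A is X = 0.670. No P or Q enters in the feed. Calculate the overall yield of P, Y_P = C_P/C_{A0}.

Exit C_A = C_{A0}(1−X) = 5.96×0.330 = 1.967 kmol/m³.
In a CSTR the entire volume is at exit conditions, so r_P = 0.794×1.967^0.5 = 1.114 and r_Q = 0.365×1.967 = 0.7179.
Fraction of consumed A going to P: r_P/(r_P+r_Q) = 0.6080.
C_P = 0.6080·C_{A0}·X = 0.6080×5.96×0.670 = 2.43 kmol/m³; Y_P = C_P/C_{A0} = 0.407.

0.407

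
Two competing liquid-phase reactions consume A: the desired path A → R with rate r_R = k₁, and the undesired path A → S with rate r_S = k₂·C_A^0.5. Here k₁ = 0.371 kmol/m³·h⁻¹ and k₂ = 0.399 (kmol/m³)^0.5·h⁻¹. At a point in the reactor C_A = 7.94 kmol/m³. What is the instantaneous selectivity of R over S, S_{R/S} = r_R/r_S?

S_{R/S} = r_R/r_S = (k₁)/(k₂·C_A^0.5) = (k₁/k₂)·C_A^-0.5.
= (0.371) / (0.399×7.940^0.5) = 0.3710/1.124 = 0.330.

0.330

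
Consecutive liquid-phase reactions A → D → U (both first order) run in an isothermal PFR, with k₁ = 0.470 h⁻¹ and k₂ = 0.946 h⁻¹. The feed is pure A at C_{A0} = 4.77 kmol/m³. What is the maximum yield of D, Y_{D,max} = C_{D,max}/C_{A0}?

0.249

For a first-order series the maximum intermediate yield is C_{D,max}/C_{A0} = (k₁/k₂)^[k₂/(k₂−k₁)].
= (0.470/0.946)^(0.946/(0.946−0.470)) = (0.4968)^(1.987) = 0.2490.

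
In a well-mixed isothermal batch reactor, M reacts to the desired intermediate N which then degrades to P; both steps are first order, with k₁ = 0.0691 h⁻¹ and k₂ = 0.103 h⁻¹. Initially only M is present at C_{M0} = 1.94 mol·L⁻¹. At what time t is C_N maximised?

11.8 h

The intermediate peaks when r₁ = r₂, i.e. k₁e^(−k₁t) = k₂e^(−k₂t), giving t_opt = ln(k₂/k₁)/(k₂−k₁).
= ln(0.103/0.0691)/(0.103−0.0691) = ln(1.491)/0.03390 = 0.3992/0.03390 = 11.8 h.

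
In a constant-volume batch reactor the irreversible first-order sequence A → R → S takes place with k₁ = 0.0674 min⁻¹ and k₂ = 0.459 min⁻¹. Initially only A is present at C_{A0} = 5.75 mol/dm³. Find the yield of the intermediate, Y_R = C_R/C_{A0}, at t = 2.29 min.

0.0873

For first-order series with pure A initially, C_R(t) = k₁C_{A0}/(k₂−k₁)·(e^(−k₁t) − e^(−k₂t)).
e^(−k₁t) = e^(−0.0674×2.29) = e^(−0.1543) = 0.8570; e^(−k₂t) = e^(−1.051) = 0.3495.
C_R = 0.0674×5.75/(0.459−0.0674) × (0.8570−0.3495) = 0.9897×0.5074 = 0.5022 mol/dm³.
Y_R = C_R/C_{A0} = 0.5022/5.75 = 0.0873.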